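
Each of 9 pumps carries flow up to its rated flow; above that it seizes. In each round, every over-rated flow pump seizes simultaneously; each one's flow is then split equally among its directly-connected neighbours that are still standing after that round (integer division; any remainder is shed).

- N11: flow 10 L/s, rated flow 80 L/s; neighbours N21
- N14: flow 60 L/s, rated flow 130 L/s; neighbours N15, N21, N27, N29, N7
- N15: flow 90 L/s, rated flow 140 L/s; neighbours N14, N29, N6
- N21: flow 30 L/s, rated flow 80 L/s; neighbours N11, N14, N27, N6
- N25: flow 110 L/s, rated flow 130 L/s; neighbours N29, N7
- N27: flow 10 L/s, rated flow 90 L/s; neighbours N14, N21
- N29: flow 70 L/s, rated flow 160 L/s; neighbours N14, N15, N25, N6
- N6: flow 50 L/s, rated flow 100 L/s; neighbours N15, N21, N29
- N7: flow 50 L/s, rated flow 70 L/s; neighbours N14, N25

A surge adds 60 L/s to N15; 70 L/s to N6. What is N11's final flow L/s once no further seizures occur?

Round 1 — N15 at 150 > 140; N6 at 120 > 100. N15, N6 seize.
  N15 sheds 150 L/s to N14, N29: 75 each.
    N14: 60+75 = 135 > 130
    N29: 70+75 = 145 ≤ 160
  N6 sheds 120 L/s to N21, N29: 60 each.
    N21: 30+60 = 90 > 80
    N29: 145+60 = 205 > 160
Round 2 — N14, N21, N29 seize.
  N14 sheds 135 L/s to N27, N7: 67 each (1 lost).
    N27: 10+67 = 77 ≤ 90
    N7: 50+67 = 117 > 70
  N21 sheds 90 L/s to N11, N27: 45 each.
    N11: 10+45 = 55 ≤ 80
    N27: 77+45 = 122 > 90
  N29 sheds 205 L/s to N25: 205 each.
    N25: 110+205 = 315 > 130
Round 3 — N25, N27, N7 seize.
  N25 sheds 315 L/s: no online neighbours, lost.
  N27 sheds 122 L/s: no online neighbours, lost.
  N7 sheds 117 L/s: no online neighbours, lost.
No further seizures.

55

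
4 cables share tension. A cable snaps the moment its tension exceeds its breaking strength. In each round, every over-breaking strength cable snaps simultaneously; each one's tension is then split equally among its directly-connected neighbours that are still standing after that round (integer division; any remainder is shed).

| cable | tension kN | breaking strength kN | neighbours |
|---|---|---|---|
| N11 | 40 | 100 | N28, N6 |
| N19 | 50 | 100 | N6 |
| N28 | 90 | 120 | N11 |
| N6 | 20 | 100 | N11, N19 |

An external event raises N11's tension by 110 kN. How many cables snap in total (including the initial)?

Round 1 — N11 at 150 > 100. N11 snaps.
  N11 sheds 150 kN to N28, N6: 75 each.
    N28: 90+75 = 165 > 120
    N6: 20+75 = 95 ≤ 100
Round 2 — N28 snaps.
  N28 sheds 165 kN: no online neighbours, lost.
No further breaks.

2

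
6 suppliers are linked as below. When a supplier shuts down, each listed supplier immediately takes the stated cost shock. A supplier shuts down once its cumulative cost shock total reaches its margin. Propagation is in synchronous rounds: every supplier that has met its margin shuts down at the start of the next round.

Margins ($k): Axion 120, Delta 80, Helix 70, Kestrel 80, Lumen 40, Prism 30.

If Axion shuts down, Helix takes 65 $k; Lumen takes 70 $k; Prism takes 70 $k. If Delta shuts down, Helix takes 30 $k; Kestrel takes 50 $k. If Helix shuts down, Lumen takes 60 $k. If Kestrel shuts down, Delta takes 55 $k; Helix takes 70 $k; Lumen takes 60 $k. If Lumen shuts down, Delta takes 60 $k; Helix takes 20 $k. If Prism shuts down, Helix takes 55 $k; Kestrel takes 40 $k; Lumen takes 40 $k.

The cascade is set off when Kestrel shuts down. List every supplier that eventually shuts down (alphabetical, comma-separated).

Round 1 — Kestrel shuts down (initial).
  Delta: +55 → 55 < 80
  Helix: +70 → 70 ≥ 70
  Lumen: +60 → 60 ≥ 40
Round 2 — Helix, Lumen shut down.
  Delta: +60 → 115 ≥ 80
Round 3 — Delta shuts down.
No further shutdowns.

Delta, Helix, Kestrel, Lumen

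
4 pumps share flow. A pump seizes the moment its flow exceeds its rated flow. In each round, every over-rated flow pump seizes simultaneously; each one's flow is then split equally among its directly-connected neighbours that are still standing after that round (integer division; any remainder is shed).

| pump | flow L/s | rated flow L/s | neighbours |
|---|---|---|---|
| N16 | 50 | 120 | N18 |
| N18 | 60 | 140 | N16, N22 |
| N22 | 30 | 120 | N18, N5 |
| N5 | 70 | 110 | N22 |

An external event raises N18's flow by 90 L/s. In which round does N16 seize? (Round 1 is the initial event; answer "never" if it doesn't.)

Round 1 — N18 at 150 > 140. N18 seizes.
  N18 sheds 150 L/s to N16, N22: 75 each.
    N16: 50+75 = 125 > 120
    N22: 30+75 = 105 ≤ 120
Round 2 — N16 seizes.
  N16 sheds 125 L/s: no online neighbours, lost.
No further seizures.

2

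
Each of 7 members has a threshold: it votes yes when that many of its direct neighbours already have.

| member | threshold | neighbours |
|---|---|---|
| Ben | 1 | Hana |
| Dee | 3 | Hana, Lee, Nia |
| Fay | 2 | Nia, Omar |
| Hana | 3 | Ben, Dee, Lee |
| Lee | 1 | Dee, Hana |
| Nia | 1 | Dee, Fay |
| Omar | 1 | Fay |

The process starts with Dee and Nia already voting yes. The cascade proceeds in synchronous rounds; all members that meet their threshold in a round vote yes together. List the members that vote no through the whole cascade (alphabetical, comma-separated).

Round 1 — Dee, Nia vote yes (initial).
Round 2 — checking thresholds:
  Fay: 1 of 2 neighbours < 2, holds.
  Hana: 1 of 3 neighbours < 3, holds.
  Lee: 1 of 2 neighbours ≥ 1, votes yes.
Round 3 — no new yes votes; cascade stops.

Ben, Fay, Hana, Omar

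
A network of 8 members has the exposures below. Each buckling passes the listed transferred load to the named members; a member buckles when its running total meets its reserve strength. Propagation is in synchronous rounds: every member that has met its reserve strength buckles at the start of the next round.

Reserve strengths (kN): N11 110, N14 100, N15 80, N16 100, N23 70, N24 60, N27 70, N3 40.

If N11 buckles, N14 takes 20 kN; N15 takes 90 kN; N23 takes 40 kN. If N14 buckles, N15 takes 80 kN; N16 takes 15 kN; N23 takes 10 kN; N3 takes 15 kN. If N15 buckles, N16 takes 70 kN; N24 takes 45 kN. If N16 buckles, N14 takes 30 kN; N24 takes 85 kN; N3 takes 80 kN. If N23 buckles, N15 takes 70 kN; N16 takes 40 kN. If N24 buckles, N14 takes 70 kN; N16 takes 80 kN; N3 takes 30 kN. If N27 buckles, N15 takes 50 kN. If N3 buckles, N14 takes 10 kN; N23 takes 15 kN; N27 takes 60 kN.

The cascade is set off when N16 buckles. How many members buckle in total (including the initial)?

Round 1 — N16 buckles (initial).
  N14: +30 → 30 < 100
  N24: +85 → 85 ≥ 60
  N3: +80 → 80 ≥ 40
Round 2 — N24, N3 buckle.
  N14: +70+10 → 110 ≥ 100
  N23: +15 → 15 < 70
  N27: +60 → 60 < 70
Round 3 — N14 buckles.
  N15: +80 → 80 ≥ 80
  N23: +10 → 25 < 70
Round 4 — N15 buckles.
No further bucklings.

5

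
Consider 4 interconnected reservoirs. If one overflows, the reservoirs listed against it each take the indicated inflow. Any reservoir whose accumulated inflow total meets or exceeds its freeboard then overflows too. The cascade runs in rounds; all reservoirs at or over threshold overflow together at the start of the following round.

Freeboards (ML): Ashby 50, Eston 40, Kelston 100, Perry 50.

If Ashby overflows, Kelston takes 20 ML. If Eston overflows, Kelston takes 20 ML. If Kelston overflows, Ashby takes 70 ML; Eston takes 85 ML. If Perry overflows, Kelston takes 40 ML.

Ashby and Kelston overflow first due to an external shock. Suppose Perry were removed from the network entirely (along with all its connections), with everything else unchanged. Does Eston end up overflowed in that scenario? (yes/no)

yes

With Perry removed:
Round 1 — Ashby, Kelston overflow (initial).
  Eston: +85 → 85 ≥ 40
Round 2 — Eston overflows.
No further overflows.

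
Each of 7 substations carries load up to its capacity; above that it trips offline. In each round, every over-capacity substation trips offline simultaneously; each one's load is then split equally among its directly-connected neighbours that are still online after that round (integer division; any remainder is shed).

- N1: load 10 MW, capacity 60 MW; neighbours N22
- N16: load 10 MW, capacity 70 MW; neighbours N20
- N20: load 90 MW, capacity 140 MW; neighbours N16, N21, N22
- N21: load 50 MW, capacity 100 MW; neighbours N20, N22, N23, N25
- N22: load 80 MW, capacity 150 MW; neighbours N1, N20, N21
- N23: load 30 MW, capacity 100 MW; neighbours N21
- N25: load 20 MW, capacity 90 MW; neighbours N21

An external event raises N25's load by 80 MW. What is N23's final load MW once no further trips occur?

Round 1 — N25 at 100 > 90. N25 trips offline.
  N25 sheds 100 MW to N21: 100 each.
    N21: 50+100 = 150 > 100
Round 2 — N21 trips offline.
  N21 sheds 150 MW to N20, N22, N23: 50 each.
    N20: 90+50 = 140 ≤ 140
    N22: 80+50 = 130 ≤ 150
    N23: 30+50 = 80 ≤ 100
No further trips.

80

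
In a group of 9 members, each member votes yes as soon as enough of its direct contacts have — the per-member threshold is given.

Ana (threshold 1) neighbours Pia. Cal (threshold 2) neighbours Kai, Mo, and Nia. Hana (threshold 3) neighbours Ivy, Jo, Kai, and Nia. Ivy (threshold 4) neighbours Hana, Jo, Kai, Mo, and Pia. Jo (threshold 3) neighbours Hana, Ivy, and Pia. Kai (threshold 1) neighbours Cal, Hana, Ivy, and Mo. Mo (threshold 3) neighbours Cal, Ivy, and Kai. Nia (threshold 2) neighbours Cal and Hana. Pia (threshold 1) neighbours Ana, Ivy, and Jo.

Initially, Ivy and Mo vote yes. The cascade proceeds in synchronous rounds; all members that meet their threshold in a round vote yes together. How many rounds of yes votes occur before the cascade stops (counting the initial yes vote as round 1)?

Round 1 — Ivy, Mo vote yes (initial).
Round 2 — checking thresholds:
  Cal: 1 of 3 neighbours < 2, below threshold.
  Hana: 1 of 4 neighbours < 3, below threshold.
  Jo: 1 of 3 neighbours < 3, below threshold.
  Kai: 2 of 4 neighbours ≥ 1, votes yes.
  Pia: 1 of 3 neighbours ≥ 1, votes yes.
Round 3 — checking thresholds:
  Ana: 1 of 1 neighbours ≥ 1, votes yes.
  Cal: 2 of 3 neighbours ≥ 2, votes yes.
  Hana: 2 of 4 neighbours < 3, below threshold.
  Jo: 2 of 3 neighbours < 3, below threshold.
Round 4 — no new yes votes; cascade stops.

3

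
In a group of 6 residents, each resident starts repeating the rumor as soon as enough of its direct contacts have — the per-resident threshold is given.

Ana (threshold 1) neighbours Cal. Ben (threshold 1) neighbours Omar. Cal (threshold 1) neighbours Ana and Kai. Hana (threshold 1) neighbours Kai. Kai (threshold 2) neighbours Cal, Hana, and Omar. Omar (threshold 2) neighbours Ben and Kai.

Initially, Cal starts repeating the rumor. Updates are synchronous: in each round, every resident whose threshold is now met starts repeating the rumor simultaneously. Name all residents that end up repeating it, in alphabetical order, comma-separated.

Round 1 — Cal starts repeating the rumor (initial).
Round 2 — checking thresholds:
  Ana: 1 of 1 neighbours ≥ 1, starts repeating the rumor.
  Kai: 1 of 3 neighbours < 2, below threshold.
Round 3 — no new spreads; cascade stops.

Ana, Cal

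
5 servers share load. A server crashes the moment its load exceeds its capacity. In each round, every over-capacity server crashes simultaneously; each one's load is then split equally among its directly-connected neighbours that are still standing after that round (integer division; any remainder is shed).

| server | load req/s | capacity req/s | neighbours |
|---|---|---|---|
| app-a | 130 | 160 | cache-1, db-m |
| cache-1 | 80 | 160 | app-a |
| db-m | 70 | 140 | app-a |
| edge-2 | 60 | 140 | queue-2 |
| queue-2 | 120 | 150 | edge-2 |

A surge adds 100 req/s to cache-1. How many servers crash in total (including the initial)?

Round 1 — cache-1 at 180 > 160. cache-1 crashes.
  cache-1 sheds 180 req/s to app-a: 180 each.
    app-a: 130+180 = 310 > 160
Round 2 — app-a crashes.
  app-a sheds 310 req/s to db-m: 310 each.
    db-m: 70+310 = 380 > 140
Round 3 — db-m crashes.
  db-m sheds 380 req/s: no online neighbours, lost.
No further crashes.

3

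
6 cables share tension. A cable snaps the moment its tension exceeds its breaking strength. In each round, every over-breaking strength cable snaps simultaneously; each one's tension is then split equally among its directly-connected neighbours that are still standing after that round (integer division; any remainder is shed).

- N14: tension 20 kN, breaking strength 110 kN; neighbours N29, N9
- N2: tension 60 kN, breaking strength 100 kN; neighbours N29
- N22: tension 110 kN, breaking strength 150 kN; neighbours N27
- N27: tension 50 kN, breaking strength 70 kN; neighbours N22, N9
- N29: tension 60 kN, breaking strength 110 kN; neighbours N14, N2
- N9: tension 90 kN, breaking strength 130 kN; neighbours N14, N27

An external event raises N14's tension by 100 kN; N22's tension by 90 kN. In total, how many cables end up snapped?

6

Round 1 — N14 at 120 > 110; N22 at 200 > 150. N14, N22 snap.
  N14 sheds 120 kN to N29, N9: 60 each.
    N29: 60+60 = 120 > 110
    N9: 90+60 = 150 > 130
  N22 sheds 200 kN to N27: 200 each.
    N27: 50+200 = 250 > 70
Round 2 — N27, N29, N9 snap.
  N27 sheds 250 kN: no online neighbours, lost.
  N29 sheds 120 kN to N2: 120 each.
    N2: 60+120 = 180 > 100
  N9 sheds 150 kN: no online neighbours, lost.
Round 3 — N2 snaps.
  N2 sheds 180 kN: no online neighbours, lost.
No further breaks.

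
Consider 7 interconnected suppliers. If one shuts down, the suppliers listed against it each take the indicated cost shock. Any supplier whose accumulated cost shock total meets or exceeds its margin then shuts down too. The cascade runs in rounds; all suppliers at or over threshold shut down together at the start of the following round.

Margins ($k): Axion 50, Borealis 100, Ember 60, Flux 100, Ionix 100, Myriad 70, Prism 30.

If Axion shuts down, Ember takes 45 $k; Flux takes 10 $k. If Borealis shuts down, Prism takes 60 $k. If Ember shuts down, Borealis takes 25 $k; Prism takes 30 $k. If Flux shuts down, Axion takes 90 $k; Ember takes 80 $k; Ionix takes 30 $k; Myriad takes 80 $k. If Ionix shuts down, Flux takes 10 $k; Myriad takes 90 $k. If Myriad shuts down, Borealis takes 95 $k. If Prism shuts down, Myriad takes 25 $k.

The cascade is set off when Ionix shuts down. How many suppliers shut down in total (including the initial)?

Round 1 — Ionix shuts down (initial).
  Flux: +10 → 10 < 100
  Myriad: +90 → 90 ≥ 70
Round 2 — Myriad shuts down.
  Borealis: +95 → 95 < 100
No further shutdowns.

2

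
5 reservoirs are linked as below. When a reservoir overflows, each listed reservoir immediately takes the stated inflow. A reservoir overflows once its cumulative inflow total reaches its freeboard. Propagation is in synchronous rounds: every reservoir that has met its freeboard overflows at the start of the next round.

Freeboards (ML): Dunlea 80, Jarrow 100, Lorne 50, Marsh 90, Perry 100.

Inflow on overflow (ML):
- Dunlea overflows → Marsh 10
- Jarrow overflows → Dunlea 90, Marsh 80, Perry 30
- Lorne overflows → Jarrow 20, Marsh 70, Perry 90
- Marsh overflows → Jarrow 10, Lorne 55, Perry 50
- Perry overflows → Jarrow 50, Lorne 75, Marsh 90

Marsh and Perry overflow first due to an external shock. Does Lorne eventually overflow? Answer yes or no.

Round 1 — Marsh, Perry overflow (initial).
  Jarrow: +10+50 → 60 < 100
  Lorne: +55+75 → 130 ≥ 50
Round 2 — Lorne overflows.
  Jarrow: +20 → 80 < 100
No further overflows.

yes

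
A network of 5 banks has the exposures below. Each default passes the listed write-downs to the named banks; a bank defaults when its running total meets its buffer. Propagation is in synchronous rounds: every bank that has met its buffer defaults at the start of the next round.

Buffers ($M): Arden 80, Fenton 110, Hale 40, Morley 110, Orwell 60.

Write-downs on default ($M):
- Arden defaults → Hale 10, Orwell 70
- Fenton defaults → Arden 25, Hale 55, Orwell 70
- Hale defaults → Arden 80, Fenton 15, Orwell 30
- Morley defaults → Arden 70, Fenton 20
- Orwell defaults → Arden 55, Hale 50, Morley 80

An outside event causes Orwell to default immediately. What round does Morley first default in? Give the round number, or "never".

Round 1 — Orwell defaults (initial).
  Arden: +55 → 55 < 80
  Hale: +50 → 50 ≥ 40
  Morley: +80 → 80 < 110
Round 2 — Hale defaults.
  Arden: +80 → 135 ≥ 80
  Fenton: +15 → 15 < 110
Round 3 — Arden defaults.
No further defaults.

never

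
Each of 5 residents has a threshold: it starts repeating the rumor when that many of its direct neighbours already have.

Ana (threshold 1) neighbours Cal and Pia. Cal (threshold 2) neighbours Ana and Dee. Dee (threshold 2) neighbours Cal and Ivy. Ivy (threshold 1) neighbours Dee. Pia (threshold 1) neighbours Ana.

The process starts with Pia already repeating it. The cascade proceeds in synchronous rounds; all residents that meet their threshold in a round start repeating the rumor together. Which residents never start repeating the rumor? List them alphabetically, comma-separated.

Round 1 — Pia starts repeating the rumor (initial).
Round 2 — checking thresholds:
  Ana: 1 of 2 neighbours ≥ 1, starts repeating the rumor.
Round 3 — no new spreads; cascade stops.

Cal, Dee, Ivy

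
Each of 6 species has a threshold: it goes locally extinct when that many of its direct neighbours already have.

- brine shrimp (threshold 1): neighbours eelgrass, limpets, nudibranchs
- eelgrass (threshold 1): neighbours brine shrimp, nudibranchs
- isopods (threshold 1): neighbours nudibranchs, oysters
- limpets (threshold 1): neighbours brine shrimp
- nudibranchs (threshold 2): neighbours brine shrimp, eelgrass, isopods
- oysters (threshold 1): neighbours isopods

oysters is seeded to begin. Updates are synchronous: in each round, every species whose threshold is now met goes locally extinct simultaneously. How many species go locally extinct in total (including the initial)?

Round 1 — oysters goes locally extinct (initial).
Round 2 — checking thresholds:
  isopods: 1 of 2 neighbours ≥ 1, goes locally extinct.
Round 3 — no new extinctions; cascade stops.

2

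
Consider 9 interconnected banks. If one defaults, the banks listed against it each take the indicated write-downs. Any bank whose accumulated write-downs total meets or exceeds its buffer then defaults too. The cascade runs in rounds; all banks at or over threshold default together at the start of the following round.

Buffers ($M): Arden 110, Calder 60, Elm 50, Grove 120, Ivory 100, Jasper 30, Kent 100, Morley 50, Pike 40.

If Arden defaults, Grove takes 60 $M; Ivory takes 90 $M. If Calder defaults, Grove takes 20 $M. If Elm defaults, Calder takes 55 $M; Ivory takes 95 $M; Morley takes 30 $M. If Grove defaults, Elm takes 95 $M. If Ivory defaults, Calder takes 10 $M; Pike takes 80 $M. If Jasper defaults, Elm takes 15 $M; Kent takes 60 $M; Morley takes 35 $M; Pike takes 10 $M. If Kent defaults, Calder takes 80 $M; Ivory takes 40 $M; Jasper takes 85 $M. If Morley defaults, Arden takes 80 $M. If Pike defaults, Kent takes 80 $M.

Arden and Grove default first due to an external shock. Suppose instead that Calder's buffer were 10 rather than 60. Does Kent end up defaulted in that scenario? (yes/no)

With Calder's buffer at 10:
Round 1 — Arden, Grove default (initial).
  Elm: +95 → 95 ≥ 50
  Ivory: +90 → 90 < 100
Round 2 — Elm defaults.
  Calder: +55 → 55 ≥ 10
  Ivory: +95 → 185 ≥ 100
  Morley: +30 → 30 < 50
Round 3 — Calder, Ivory default.
  Pike: +80 → 80 ≥ 40
Round 4 — Pike defaults.
  Kent: +80 → 80 < 100
No further defaults.

no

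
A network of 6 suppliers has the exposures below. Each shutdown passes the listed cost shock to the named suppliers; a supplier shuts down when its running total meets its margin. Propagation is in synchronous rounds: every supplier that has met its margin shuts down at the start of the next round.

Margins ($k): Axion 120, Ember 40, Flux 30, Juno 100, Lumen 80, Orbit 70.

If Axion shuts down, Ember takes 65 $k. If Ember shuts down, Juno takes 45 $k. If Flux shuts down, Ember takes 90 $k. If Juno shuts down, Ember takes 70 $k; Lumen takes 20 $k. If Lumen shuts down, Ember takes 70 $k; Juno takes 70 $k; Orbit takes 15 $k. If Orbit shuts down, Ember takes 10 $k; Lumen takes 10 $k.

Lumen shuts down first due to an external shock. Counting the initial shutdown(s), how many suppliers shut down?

Round 1 — Lumen shuts down (initial).
  Ember: +70 → 70 ≥ 40
  Juno: +70 → 70 < 100
  Orbit: +15 → 15 < 70
Round 2 — Ember shuts down.
  Juno: +45 → 115 ≥ 100
Round 3 — Juno shuts down.
No further shutdowns.

3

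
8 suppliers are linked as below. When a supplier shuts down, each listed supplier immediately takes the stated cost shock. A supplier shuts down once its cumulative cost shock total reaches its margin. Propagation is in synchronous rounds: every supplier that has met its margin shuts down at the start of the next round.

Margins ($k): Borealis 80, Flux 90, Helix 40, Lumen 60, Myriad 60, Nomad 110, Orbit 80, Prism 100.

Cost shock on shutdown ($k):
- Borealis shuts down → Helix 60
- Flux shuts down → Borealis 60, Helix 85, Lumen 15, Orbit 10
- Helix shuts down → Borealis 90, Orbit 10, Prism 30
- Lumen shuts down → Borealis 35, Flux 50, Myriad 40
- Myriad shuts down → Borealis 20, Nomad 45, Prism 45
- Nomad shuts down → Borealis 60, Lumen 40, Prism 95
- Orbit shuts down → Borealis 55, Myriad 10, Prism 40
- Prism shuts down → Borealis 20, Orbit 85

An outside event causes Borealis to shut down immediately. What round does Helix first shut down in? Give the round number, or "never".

2

Round 1 — Borealis shuts down (initial).
  Helix: +60 → 60 ≥ 40
Round 2 — Helix shuts down.
  Orbit: +10 → 10 < 80
  Prism: +30 → 30 < 100
No further shutdowns.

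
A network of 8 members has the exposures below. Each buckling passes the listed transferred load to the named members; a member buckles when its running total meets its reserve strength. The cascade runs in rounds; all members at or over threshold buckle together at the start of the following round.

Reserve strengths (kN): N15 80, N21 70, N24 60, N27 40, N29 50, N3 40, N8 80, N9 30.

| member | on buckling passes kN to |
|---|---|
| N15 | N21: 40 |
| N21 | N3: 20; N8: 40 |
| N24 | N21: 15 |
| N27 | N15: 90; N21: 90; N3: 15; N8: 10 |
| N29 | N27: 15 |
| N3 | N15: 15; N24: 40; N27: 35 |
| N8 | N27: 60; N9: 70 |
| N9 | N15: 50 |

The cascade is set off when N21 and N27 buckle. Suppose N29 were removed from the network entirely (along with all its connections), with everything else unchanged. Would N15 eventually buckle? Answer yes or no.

With N29 removed:
Round 1 — N21, N27 buckle (initial).
  N15: +90 → 90 ≥ 80
  N3: +20+15 → 35 < 40
  N8: +40+10 → 50 < 80
Round 2 — N15 buckles.
No further bucklings.

yes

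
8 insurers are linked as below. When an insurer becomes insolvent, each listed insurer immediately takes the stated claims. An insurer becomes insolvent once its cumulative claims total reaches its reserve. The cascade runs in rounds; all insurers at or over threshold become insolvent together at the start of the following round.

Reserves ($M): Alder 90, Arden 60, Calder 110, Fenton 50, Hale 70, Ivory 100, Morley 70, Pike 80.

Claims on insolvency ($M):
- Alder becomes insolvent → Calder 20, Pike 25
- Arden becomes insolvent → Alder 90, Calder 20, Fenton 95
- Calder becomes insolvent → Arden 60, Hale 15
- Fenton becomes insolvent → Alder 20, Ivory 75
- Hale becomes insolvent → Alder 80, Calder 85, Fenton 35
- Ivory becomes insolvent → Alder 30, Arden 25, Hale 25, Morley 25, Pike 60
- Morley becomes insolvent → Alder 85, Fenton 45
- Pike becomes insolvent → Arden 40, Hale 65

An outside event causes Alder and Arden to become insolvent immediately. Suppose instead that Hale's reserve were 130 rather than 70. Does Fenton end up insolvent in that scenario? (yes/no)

With Hale's reserve at 130:
Round 1 — Alder, Arden become insolvent (initial).
  Calder: +20+20 → 40 < 110
  Fenton: +95 → 95 ≥ 50
  Pike: +25 → 25 < 80
Round 2 — Fenton becomes insolvent.
  Ivory: +75 → 75 < 100
No further insolvencies.

yes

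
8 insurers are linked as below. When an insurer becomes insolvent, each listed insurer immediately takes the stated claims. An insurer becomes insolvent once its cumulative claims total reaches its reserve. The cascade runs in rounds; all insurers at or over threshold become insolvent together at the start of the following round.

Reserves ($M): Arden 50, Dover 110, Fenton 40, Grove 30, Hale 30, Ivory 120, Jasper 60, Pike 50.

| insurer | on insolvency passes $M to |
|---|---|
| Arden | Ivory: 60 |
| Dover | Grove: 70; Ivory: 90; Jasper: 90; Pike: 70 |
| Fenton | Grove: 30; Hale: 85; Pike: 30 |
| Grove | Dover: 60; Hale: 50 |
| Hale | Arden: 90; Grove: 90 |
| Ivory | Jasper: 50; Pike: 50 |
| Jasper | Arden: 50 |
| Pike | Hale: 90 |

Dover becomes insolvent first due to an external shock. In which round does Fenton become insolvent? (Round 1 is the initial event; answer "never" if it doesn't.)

never

Round 1 — Dover becomes insolvent (initial).
  Grove: +70 → 70 ≥ 30
  Ivory: +90 → 90 < 120
  Jasper: +90 → 90 ≥ 60
  Pike: +70 → 70 ≥ 50
Round 2 — Grove, Jasper, Pike become insolvent.
  Arden: +50 → 50 ≥ 50
  Hale: +50+90 → 140 ≥ 30
Round 3 — Arden, Hale become insolvent.
  Ivory: +60 → 150 ≥ 120
Round 4 — Ivory becomes insolvent.
No further insolvencies.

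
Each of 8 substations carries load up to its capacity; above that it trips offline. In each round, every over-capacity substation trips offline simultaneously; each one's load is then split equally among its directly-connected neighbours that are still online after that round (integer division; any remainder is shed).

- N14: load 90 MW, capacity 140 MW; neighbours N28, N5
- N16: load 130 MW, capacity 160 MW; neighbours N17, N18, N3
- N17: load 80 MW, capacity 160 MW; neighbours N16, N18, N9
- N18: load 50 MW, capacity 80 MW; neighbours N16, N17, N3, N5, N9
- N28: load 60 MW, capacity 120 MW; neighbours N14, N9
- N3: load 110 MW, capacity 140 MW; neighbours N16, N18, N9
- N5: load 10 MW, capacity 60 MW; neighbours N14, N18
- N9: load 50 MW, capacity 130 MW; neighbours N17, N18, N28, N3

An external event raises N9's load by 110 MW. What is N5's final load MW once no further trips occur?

Round 1 — N9 at 160 > 130. N9 trips offline.
  N9 sheds 160 MW to N17, N18, N28, N3: 40 each.
    N17: 80+40 = 120 ≤ 160
    N18: 50+40 = 90 > 80
    N28: 60+40 = 100 ≤ 120
    N3: 110+40 = 150 > 140
Round 2 — N18, N3 trip offline.
  N18 sheds 90 MW to N16, N17, N5: 30 each.
    N16: 130+30 = 160 ≤ 160
    N17: 120+30 = 150 ≤ 160
    N5: 10+30 = 40 ≤ 60
  N3 sheds 150 MW to N16: 150 each.
    N16: 160+150 = 310 > 160
Round 3 — N16 trips offline.
  N16 sheds 310 MW to N17: 310 each.
    N17: 150+310 = 460 > 160
Round 4 — N17 trips offline.
  N17 sheds 460 MW: no online neighbours, lost.
No further trips.

40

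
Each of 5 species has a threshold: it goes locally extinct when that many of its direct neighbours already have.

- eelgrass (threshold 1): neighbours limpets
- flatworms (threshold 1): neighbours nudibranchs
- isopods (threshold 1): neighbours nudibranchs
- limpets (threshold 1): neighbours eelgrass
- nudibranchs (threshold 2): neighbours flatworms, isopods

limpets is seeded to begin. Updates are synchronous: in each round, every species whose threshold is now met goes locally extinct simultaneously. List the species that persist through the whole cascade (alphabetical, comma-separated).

flatworms, isopods, nudibranchs

Round 1 — limpets goes locally extinct (initial).
Round 2 — checking thresholds:
  eelgrass: 1 of 1 neighbours ≥ 1, goes locally extinct.
Round 3 — no new extinctions; cascade stops.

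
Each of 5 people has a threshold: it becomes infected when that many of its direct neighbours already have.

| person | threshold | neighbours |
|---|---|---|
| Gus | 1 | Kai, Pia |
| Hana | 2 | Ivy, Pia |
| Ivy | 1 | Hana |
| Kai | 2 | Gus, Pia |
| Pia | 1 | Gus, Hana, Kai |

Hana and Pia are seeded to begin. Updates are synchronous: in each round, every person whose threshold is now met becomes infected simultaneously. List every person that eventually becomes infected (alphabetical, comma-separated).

Gus, Hana, Ivy, Kai, Pia

Round 1 — Hana, Pia become infected (initial).
Round 2 — checking thresholds:
  Gus: 1 of 2 neighbours ≥ 1, becomes infected.
  Ivy: 1 of 1 neighbours ≥ 1, becomes infected.
  Kai: 1 of 2 neighbours < 2, not yet.
Round 3 — checking thresholds:
  Kai: 2 of 2 neighbours ≥ 2, becomes infected.
Round 4 — no new infections; cascade stops.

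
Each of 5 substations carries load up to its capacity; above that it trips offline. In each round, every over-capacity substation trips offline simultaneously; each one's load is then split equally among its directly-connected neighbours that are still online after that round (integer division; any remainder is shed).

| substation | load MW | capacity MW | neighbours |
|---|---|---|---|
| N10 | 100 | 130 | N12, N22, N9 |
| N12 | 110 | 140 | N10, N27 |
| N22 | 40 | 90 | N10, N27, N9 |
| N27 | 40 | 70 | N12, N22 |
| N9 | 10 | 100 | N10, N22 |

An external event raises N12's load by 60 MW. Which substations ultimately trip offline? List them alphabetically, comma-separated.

Round 1 — N12 at 170 > 140. N12 trips offline.
  N12 sheds 170 MW to N10, N27: 85 each.
    N10: 100+85 = 185 > 130
    N27: 40+85 = 125 > 70
Round 2 — N10, N27 trip offline.
  N10 sheds 185 MW to N22, N9: 92 each (1 lost).
    N22: 40+92 = 132 > 90
    N9: 10+92 = 102 > 100
  N27 sheds 125 MW to N22: 125 each.
    N22: 132+125 = 257 > 90
Round 3 — N22, N9 trip offline.
  N22 sheds 257 MW: no online neighbours, lost.
  N9 sheds 102 MW: no online neighbours, lost.
No further trips.

N10, N12, N22, N27, N9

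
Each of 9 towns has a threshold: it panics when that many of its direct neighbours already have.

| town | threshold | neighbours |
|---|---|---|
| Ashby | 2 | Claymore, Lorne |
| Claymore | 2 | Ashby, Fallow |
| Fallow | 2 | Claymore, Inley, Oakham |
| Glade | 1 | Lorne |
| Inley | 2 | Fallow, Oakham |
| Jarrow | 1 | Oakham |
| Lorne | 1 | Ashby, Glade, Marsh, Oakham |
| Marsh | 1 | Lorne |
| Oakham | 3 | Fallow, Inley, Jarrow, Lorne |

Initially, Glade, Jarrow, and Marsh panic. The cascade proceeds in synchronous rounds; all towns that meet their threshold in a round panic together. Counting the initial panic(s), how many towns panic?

4

Round 1 — Glade, Jarrow, Marsh panic (initial).
Round 2 — checking thresholds:
  Lorne: 2 of 4 neighbours ≥ 1, panics.
  Oakham: 1 of 4 neighbours < 3, holds.
Round 3 — no new panics; cascade stops.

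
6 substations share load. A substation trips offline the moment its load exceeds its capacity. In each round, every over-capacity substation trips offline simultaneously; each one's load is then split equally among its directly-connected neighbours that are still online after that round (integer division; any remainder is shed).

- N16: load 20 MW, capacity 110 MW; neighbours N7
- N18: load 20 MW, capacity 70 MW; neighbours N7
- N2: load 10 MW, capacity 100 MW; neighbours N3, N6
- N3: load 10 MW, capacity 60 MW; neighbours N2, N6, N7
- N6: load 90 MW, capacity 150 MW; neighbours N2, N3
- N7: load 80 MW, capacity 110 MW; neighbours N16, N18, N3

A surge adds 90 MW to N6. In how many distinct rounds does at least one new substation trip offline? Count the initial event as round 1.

Round 1 — N6 at 180 > 150. N6 trips offline.
  N6 sheds 180 MW to N2, N3: 90 each.
    N2: 10+90 = 100 ≤ 100
    N3: 10+90 = 100 > 60
Round 2 — N3 trips offline.
  N3 sheds 100 MW to N2, N7: 50 each.
    N2: 100+50 = 150 > 100
    N7: 80+50 = 130 > 110
Round 3 — N2, N7 trip offline.
  N2 sheds 150 MW: no online neighbours, lost.
  N7 sheds 130 MW to N16, N18: 65 each.
    N16: 20+65 = 85 ≤ 110
    N18: 20+65 = 85 > 70
Round 4 — N18 trips offline.
  N18 sheds 85 MW: no online neighbours, lost.
No further trips.

4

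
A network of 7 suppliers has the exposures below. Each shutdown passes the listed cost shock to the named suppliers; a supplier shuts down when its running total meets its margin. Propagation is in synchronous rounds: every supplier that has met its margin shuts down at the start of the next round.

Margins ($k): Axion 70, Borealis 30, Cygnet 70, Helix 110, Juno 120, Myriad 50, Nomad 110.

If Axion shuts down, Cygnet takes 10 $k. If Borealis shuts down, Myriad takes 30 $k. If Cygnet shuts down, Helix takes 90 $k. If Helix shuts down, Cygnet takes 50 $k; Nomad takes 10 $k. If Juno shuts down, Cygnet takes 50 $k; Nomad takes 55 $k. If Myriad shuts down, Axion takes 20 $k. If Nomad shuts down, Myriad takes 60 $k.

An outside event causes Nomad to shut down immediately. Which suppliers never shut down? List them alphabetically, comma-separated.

Axion, Borealis, Cygnet, Helix, Juno

Round 1 — Nomad shuts down (initial).
  Myriad: +60 → 60 ≥ 50
Round 2 — Myriad shuts down.
  Axion: +20 → 20 < 70
No further shutdowns.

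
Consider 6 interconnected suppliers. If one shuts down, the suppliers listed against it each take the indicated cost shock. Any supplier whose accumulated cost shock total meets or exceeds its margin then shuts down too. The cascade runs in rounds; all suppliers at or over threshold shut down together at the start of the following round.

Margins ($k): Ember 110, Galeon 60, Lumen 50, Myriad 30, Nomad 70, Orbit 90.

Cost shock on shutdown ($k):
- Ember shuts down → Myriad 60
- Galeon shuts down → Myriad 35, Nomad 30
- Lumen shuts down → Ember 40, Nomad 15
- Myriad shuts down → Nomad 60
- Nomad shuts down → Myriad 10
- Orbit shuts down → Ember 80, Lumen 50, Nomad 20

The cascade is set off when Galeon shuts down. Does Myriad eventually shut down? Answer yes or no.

Round 1 — Galeon shuts down (initial).
  Myriad: +35 → 35 ≥ 30
  Nomad: +30 → 30 < 70
Round 2 — Myriad shuts down.
  Nomad: +60 → 90 ≥ 70
Round 3 — Nomad shuts down.
No further shutdowns.

yes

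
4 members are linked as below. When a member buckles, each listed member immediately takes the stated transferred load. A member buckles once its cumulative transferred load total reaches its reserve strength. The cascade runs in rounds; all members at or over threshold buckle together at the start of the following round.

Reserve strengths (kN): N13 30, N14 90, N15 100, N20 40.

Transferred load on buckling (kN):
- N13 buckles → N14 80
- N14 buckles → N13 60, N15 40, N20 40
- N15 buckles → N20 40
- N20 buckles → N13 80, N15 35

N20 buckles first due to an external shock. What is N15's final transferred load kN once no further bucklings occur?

35

Round 1 — N20 buckles (initial).
  N13: +80 → 80 ≥ 30
  N15: +35 → 35 < 100
Round 2 — N13 buckles.
  N14: +80 → 80 < 90
No further bucklings.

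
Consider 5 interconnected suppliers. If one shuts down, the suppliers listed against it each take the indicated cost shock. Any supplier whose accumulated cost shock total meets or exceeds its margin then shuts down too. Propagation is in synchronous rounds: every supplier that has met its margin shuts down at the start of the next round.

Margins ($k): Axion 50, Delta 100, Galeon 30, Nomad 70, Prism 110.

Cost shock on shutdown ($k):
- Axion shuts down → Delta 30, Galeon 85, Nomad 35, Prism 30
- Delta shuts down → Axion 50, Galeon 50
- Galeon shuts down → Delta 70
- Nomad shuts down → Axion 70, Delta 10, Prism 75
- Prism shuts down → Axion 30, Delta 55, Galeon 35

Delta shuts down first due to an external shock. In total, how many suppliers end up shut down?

Round 1 — Delta shuts down (initial).
  Axion: +50 → 50 ≥ 50
  Galeon: +50 → 50 ≥ 30
Round 2 — Axion, Galeon shut down.
  Nomad: +35 → 35 < 70
  Prism: +30 → 30 < 110
No further shutdowns.

3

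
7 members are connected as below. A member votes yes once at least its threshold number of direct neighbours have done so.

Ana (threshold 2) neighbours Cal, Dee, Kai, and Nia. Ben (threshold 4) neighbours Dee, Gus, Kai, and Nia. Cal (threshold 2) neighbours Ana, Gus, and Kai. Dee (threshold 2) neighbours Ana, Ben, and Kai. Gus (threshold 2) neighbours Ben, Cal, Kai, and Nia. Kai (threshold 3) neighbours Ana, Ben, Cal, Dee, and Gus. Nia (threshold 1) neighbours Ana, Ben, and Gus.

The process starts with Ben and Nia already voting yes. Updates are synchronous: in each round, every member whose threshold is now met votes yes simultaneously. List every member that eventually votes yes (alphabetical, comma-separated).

Ben, Gus, Nia

Round 1 — Ben, Nia vote yes (initial).
Round 2 — checking thresholds:
  Ana: 1 of 4 neighbours < 2, not yet.
  Dee: 1 of 3 neighbours < 2, not yet.
  Gus: 2 of 4 neighbours ≥ 2, votes yes.
  Kai: 1 of 5 neighbours < 3, not yet.
Round 3 — no new yes votes; cascade stops.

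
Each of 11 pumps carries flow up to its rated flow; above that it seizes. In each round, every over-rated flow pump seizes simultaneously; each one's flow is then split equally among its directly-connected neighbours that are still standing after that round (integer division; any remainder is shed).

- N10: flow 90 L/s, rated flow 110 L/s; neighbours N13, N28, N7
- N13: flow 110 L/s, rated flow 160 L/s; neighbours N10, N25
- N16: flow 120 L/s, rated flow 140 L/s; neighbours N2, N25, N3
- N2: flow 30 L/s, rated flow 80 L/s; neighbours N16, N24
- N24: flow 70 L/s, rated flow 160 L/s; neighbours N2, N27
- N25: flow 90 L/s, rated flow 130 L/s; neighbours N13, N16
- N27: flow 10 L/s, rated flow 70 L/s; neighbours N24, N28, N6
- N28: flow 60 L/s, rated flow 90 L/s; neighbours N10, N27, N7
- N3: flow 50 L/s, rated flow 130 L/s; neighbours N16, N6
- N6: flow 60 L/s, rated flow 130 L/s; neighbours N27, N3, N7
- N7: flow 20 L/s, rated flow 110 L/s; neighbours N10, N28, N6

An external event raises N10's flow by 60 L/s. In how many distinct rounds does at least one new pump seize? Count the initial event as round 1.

8

Round 1 — N10 at 150 > 110. N10 seizes.
  N10 sheds 150 L/s to N13, N28, N7: 50 each.
    N13: 110+50 = 160 ≤ 160
    N28: 60+50 = 110 > 90
    N7: 20+50 = 70 ≤ 110
Round 2 — N28 seizes.
  N28 sheds 110 L/s to N27, N7: 55 each.
    N27: 10+55 = 65 ≤ 70
    N7: 70+55 = 125 > 110
Round 3 — N7 seizes.
  N7 sheds 125 L/s to N6: 125 each.
    N6: 60+125 = 185 > 130
Round 4 — N6 seizes.
  N6 sheds 185 L/s to N27, N3: 92 each (1 lost).
    N27: 65+92 = 157 > 70
    N3: 50+92 = 142 > 130
Round 5 — N27, N3 seize.
  N27 sheds 157 L/s to N24: 157 each.
    N24: 70+157 = 227 > 160
  N3 sheds 142 L/s to N16: 142 each.
    N16: 120+142 = 262 > 140
Round 6 — N16, N24 seize.
  N16 sheds 262 L/s to N2, N25: 131 each.
    N2: 30+131 = 161 > 80
    N25: 90+131 = 221 > 130
  N24 sheds 227 L/s to N2: 227 each.
    N2: 161+227 = 388 > 80
Round 7 — N2, N25 seize.
  N2 sheds 388 L/s: no online neighbours, lost.
  N25 sheds 221 L/s to N13: 221 each.
    N13: 160+221 = 381 > 160
Round 8 — N13 seizes.
  N13 sheds 381 L/s: no online neighbours, lost.
No further seizures.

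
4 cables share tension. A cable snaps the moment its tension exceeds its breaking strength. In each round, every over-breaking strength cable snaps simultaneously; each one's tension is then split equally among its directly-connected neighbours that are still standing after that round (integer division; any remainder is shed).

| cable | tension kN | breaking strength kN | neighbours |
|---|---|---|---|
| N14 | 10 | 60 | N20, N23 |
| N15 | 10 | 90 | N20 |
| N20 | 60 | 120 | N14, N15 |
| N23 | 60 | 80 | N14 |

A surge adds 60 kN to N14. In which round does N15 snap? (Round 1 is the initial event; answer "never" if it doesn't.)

never

Round 1 — N14 at 70 > 60. N14 snaps.
  N14 sheds 70 kN to N20, N23: 35 each.
    N20: 60+35 = 95 ≤ 120
    N23: 60+35 = 95 > 80
Round 2 — N23 snaps.
  N23 sheds 95 kN: no online neighbours, lost.
No further breaks.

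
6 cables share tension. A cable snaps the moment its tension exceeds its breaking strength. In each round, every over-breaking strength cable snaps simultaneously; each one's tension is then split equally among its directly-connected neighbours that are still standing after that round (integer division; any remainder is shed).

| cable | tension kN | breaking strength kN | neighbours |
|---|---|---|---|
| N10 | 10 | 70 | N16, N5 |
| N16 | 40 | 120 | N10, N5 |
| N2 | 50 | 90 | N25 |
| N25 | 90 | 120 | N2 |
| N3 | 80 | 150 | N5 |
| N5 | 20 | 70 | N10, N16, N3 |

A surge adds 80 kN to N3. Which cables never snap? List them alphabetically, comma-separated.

N2, N25

Round 1 — N3 at 160 > 150. N3 snaps.
  N3 sheds 160 kN to N5: 160 each.
    N5: 20+160 = 180 > 70
Round 2 — N5 snaps.
  N5 sheds 180 kN to N10, N16: 90 each.
    N10: 10+90 = 100 > 70
    N16: 40+90 = 130 > 120
Round 3 — N10, N16 snap.
  N10 sheds 100 kN: no online neighbours, lost.
  N16 sheds 130 kN: no online neighbours, lost.
No further breaks.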